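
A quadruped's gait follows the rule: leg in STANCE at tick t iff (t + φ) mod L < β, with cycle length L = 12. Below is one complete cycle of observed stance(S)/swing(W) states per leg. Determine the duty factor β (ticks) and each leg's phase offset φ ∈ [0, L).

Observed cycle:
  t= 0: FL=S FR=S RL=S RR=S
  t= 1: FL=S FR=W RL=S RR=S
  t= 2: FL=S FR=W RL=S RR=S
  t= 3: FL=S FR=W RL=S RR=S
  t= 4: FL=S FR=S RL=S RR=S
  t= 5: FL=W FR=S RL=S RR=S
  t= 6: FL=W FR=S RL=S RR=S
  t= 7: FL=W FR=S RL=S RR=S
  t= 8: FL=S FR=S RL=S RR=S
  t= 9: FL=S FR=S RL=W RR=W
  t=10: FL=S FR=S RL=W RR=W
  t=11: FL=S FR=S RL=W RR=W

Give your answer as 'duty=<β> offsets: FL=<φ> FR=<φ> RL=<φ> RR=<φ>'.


duty β = stance ticks per leg = 9
FL: stance ticks = 9; W→S at t=8 → φ=4
FR: stance ticks = 9; W→S at t=4 → φ=8
RL: stance ticks = 9; W→S at t=0 → φ=0
RR: stance ticks = 9; W→S at t=0 → φ=0

duty=9 offsets: FL=4 FR=8 RL=0 RR=0


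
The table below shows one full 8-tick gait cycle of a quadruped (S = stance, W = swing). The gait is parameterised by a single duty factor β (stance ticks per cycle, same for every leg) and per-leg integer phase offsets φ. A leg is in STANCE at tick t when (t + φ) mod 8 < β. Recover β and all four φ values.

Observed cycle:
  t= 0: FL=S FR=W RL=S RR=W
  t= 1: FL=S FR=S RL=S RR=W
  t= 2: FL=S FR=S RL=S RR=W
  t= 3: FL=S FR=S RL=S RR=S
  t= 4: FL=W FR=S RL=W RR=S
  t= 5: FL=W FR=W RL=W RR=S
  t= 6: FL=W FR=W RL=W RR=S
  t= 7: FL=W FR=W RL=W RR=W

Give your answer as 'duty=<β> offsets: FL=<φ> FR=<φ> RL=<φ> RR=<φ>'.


duty=4 offsets: FL=0 FR=7 RL=0 RR=5

duty β = stance ticks per leg = 4
FL: stance ticks = 4; W→S at t=0 → φ=0
FR: stance ticks = 4; W→S at t=1 → φ=7
RL: stance ticks = 4; W→S at t=0 → φ=0
RR: stance ticks = 4; W→S at t=3 → φ=5


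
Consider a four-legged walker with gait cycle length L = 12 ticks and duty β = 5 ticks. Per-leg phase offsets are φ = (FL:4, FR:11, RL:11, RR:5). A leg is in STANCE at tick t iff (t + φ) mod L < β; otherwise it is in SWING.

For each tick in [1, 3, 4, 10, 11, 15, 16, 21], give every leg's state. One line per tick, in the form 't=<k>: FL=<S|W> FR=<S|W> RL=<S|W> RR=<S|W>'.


t=1: phase=(5,0,0,6) vs β=5 → FL=W FR=S RL=S RR=W
t=3: phase=(7,2,2,8) vs β=5 → FL=W FR=S RL=S RR=W
t=4: phase=(8,3,3,9) vs β=5 → FL=W FR=S RL=S RR=W
t=10: phase=(2,9,9,3) vs β=5 → FL=S FR=W RL=W RR=S
t=11: phase=(3,10,10,4) vs β=5 → FL=S FR=W RL=W RR=S
t=15: phase=(7,2,2,8) vs β=5 → FL=W FR=S RL=S RR=W
t=16: phase=(8,3,3,9) vs β=5 → FL=W FR=S RL=S RR=W
t=21: phase=(1,8,8,2) vs β=5 → FL=S FR=W RL=W RR=S

t=1: FL=W FR=S RL=S RR=W
t=3: FL=W FR=S RL=S RR=W
t=4: FL=W FR=S RL=S RR=W
t=10: FL=S FR=W RL=W RR=S
t=11: FL=S FR=W RL=W RR=S
t=15: FL=W FR=S RL=S RR=W
t=16: FL=W FR=S RL=S RR=W
t=21: FL=S FR=W RL=W RR=S


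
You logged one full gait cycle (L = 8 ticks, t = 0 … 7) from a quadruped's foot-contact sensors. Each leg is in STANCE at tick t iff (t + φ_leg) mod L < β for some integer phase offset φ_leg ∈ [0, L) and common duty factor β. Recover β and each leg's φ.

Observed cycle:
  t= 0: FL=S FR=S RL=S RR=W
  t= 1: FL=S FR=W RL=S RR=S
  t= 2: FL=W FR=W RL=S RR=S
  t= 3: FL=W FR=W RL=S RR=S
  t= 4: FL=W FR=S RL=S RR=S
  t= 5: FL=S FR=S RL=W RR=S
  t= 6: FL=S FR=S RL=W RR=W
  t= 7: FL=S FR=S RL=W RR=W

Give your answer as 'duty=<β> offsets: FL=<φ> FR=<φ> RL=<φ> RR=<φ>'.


duty β = stance ticks per leg = 5
FL: stance ticks = 5; W→S at t=5 → φ=3
FR: stance ticks = 5; W→S at t=4 → φ=4
RL: stance ticks = 5; W→S at t=0 → φ=0
RR: stance ticks = 5; W→S at t=1 → φ=7

duty=5 offsets: FL=3 FR=4 RL=0 RR=7


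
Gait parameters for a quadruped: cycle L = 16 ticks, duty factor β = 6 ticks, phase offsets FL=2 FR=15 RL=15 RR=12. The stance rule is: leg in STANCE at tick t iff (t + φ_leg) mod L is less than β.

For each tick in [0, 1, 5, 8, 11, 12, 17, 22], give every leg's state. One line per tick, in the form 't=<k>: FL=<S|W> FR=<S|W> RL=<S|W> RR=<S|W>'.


t=0: FL=S FR=W RL=W RR=W
t=1: FL=S FR=S RL=S RR=W
t=5: FL=W FR=S RL=S RR=S
t=8: FL=W FR=W RL=W RR=S
t=11: FL=W FR=W RL=W RR=W
t=12: FL=W FR=W RL=W RR=W
t=17: FL=S FR=S RL=S RR=W
t=22: FL=W FR=S RL=S RR=S

t=0: phase=(2,15,15,12) vs β=6 → FL=S FR=W RL=W RR=W
t=1: phase=(3,0,0,13) vs β=6 → FL=S FR=S RL=S RR=W
t=5: phase=(7,4,4,1) vs β=6 → FL=W FR=S RL=S RR=S
t=8: phase=(10,7,7,4) vs β=6 → FL=W FR=W RL=W RR=S
t=11: phase=(13,10,10,7) vs β=6 → FL=W FR=W RL=W RR=W
t=12: phase=(14,11,11,8) vs β=6 → FL=W FR=W RL=W RR=W
t=17: phase=(3,0,0,13) vs β=6 → FL=S FR=S RL=S RR=W
t=22: phase=(8,5,5,2) vs β=6 → FL=W FR=S RL=S RR=S


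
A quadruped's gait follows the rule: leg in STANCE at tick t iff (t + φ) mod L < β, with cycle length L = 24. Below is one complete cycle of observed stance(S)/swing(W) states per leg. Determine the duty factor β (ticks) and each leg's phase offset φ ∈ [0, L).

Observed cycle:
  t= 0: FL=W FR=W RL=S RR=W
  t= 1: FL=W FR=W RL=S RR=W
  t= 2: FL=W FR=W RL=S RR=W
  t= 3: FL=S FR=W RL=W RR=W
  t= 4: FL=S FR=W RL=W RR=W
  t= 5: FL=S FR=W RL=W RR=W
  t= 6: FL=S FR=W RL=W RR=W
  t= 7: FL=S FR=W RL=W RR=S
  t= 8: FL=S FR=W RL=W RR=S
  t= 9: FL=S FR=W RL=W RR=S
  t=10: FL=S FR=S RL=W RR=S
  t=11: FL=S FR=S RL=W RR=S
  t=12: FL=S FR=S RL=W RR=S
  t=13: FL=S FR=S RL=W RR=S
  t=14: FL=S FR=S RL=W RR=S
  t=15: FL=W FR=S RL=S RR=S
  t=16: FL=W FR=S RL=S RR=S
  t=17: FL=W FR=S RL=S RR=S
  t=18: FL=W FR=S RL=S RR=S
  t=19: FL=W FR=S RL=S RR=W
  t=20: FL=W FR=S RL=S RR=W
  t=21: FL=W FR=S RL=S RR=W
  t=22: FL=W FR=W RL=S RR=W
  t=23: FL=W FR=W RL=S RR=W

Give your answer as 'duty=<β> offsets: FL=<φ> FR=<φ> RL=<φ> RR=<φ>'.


duty=12 offsets: FL=21 FR=14 RL=9 RR=17

duty β = stance ticks per leg = 12
FL: stance ticks = 12; W→S at t=3 → φ=21
FR: stance ticks = 12; W→S at t=10 → φ=14
RL: stance ticks = 12; W→S at t=15 → φ=9
RR: stance ticks = 12; W→S at t=7 → φ=17


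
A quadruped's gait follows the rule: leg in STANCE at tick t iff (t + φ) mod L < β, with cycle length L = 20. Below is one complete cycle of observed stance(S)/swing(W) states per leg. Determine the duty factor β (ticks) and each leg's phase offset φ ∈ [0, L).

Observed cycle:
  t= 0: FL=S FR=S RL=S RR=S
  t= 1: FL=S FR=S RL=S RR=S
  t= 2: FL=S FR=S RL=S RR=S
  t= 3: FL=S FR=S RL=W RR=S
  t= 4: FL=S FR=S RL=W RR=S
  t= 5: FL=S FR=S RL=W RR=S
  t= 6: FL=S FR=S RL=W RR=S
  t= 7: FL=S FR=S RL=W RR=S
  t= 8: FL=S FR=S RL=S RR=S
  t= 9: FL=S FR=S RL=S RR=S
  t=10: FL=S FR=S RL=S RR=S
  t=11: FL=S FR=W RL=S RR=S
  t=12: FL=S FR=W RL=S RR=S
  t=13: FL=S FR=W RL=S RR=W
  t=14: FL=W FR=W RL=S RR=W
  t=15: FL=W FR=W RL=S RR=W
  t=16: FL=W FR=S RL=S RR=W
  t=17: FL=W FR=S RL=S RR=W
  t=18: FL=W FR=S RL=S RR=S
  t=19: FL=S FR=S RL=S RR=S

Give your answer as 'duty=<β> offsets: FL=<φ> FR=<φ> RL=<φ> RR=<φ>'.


duty=15 offsets: FL=1 FR=4 RL=12 RR=2

duty β = stance ticks per leg = 15
FL: stance ticks = 15; W→S at t=19 → φ=1
FR: stance ticks = 15; W→S at t=16 → φ=4
RL: stance ticks = 15; W→S at t=8 → φ=12
RR: stance ticks = 15; W→S at t=18 → φ=2


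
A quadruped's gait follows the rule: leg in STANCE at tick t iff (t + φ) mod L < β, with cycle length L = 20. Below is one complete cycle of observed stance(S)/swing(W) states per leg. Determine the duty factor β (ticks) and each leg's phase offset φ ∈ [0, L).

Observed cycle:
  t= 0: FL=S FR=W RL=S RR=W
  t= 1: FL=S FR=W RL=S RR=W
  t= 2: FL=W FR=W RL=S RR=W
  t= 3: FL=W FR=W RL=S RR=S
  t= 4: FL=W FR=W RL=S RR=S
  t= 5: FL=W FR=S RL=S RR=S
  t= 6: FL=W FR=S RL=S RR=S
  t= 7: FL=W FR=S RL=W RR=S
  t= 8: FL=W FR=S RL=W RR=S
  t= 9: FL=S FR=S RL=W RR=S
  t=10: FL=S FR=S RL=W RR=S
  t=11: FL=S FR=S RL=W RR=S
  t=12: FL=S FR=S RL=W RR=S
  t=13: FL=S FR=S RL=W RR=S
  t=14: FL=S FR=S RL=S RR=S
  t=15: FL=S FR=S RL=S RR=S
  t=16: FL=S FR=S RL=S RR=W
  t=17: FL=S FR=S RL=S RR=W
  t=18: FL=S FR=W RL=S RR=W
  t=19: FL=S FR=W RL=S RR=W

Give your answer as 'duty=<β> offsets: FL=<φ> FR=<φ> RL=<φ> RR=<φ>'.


duty=13 offsets: FL=11 FR=15 RL=6 RR=17

duty β = stance ticks per leg = 13
FL: stance ticks = 13; W→S at t=9 → φ=11
FR: stance ticks = 13; W→S at t=5 → φ=15
RL: stance ticks = 13; W→S at t=14 → φ=6
RR: stance ticks = 13; W→S at t=3 → φ=17


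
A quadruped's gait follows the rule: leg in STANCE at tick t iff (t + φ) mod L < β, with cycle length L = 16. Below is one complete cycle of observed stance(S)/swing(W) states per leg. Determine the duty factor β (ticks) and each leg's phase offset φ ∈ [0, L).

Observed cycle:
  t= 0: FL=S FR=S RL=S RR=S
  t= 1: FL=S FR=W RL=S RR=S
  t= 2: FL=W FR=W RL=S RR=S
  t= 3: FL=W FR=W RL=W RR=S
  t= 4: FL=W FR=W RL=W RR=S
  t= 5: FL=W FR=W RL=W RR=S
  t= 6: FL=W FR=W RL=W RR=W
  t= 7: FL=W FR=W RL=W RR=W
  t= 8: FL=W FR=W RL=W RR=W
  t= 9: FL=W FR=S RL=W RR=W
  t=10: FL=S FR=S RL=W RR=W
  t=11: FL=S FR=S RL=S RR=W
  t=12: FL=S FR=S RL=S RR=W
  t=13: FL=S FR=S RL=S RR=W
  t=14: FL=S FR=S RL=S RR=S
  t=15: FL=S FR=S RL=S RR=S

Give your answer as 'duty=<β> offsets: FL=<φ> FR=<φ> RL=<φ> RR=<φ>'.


duty β = stance ticks per leg = 8
FL: stance ticks = 8; W→S at t=10 → φ=6
FR: stance ticks = 8; W→S at t=9 → φ=7
RL: stance ticks = 8; W→S at t=11 → φ=5
RR: stance ticks = 8; W→S at t=14 → φ=2

duty=8 offsets: FL=6 FR=7 RL=5 RR=2


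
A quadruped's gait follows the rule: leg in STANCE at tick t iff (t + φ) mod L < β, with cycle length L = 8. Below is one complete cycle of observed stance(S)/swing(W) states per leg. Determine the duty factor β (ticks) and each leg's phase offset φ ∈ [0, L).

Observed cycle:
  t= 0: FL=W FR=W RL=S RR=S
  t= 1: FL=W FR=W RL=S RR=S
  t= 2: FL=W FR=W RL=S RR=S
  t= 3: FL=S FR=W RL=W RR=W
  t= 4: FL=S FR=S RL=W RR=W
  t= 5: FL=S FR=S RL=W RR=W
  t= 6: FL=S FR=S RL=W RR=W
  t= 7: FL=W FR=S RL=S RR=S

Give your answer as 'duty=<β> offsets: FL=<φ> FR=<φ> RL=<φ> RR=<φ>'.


duty β = stance ticks per leg = 4
FL: stance ticks = 4; W→S at t=3 → φ=5
FR: stance ticks = 4; W→S at t=4 → φ=4
RL: stance ticks = 4; W→S at t=7 → φ=1
RR: stance ticks = 4; W→S at t=7 → φ=1

duty=4 offsets: FL=5 FR=4 RL=1 RR=1


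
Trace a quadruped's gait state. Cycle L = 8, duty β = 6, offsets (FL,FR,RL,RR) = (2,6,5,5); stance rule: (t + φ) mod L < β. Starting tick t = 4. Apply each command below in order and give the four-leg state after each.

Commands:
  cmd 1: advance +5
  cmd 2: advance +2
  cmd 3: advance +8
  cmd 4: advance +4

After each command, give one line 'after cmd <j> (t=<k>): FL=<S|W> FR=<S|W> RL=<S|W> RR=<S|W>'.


after cmd 1 (t=9): FL=S FR=W RL=W RR=W
after cmd 2 (t=11): FL=S FR=S RL=S RR=S
after cmd 3 (t=19): FL=S FR=S RL=S RR=S
after cmd 4 (t=23): FL=S FR=S RL=S RR=S

start t=4: FL=W FR=S RL=S RR=S
cmd 1: advance +5 → t=9, phase=(3,7,6,6) → FL=S FR=W RL=W RR=W
cmd 2: advance +2 → t=11, phase=(5,1,0,0) → FL=S FR=S RL=S RR=S
cmd 3: advance +8 → t=19, phase=(5,1,0,0) → FL=S FR=S RL=S RR=S
cmd 4: advance +4 → t=23, phase=(1,5,4,4) → FL=S FR=S RL=S RR=S


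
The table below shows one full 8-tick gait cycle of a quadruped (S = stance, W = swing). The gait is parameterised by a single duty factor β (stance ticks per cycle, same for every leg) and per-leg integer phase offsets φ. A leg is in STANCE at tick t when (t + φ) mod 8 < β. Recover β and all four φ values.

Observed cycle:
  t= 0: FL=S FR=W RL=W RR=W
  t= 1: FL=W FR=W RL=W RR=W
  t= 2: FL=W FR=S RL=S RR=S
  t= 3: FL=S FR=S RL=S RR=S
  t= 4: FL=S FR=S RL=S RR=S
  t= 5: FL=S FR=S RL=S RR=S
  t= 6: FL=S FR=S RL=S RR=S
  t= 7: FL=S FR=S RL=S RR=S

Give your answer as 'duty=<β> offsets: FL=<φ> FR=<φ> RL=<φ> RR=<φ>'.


duty=6 offsets: FL=5 FR=6 RL=6 RR=6

duty β = stance ticks per leg = 6
FL: stance ticks = 6; W→S at t=3 → φ=5
FR: stance ticks = 6; W→S at t=2 → φ=6
RL: stance ticks = 6; W→S at t=2 → φ=6
RR: stance ticks = 6; W→S at t=2 → φ=6


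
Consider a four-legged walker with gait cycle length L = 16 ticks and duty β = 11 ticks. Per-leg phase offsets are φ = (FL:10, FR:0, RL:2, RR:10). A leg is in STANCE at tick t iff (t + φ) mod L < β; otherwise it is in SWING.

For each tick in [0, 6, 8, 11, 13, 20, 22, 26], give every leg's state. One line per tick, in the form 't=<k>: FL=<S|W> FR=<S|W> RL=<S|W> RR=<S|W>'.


t=0: phase=(10,0,2,10) vs β=11 → FL=S FR=S RL=S RR=S
t=6: phase=(0,6,8,0) vs β=11 → FL=S FR=S RL=S RR=S
t=8: phase=(2,8,10,2) vs β=11 → FL=S FR=S RL=S RR=S
t=11: phase=(5,11,13,5) vs β=11 → FL=S FR=W RL=W RR=S
t=13: phase=(7,13,15,7) vs β=11 → FL=S FR=W RL=W RR=S
t=20: phase=(14,4,6,14) vs β=11 → FL=W FR=S RL=S RR=W
t=22: phase=(0,6,8,0) vs β=11 → FL=S FR=S RL=S RR=S
t=26: phase=(4,10,12,4) vs β=11 → FL=S FR=S RL=W RR=S

t=0: FL=S FR=S RL=S RR=S
t=6: FL=S FR=S RL=S RR=S
t=8: FL=S FR=S RL=S RR=S
t=11: FL=S FR=W RL=W RR=S
t=13: FL=S FR=W RL=W RR=S
t=20: FL=W FR=S RL=S RR=W
t=22: FL=S FR=S RL=S RR=S
t=26: FL=S FR=S RL=W RR=S


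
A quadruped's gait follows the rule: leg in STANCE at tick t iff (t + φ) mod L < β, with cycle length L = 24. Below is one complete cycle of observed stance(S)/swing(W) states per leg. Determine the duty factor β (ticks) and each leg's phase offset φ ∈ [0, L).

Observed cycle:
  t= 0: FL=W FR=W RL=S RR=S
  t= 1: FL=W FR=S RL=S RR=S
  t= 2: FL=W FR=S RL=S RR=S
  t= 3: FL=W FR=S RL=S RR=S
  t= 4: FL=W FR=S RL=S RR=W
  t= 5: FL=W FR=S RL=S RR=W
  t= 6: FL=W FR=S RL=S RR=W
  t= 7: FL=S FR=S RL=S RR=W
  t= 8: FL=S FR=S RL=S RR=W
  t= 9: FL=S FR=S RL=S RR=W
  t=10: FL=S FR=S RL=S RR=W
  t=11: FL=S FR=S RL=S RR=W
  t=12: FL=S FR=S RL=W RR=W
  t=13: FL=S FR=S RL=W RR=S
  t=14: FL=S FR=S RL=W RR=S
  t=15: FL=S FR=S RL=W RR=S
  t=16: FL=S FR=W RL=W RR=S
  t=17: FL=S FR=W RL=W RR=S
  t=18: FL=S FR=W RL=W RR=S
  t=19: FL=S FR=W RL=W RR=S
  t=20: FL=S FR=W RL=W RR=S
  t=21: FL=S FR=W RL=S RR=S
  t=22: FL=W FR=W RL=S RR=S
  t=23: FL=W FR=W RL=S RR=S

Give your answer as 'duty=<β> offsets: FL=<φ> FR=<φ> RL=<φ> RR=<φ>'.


duty=15 offsets: FL=17 FR=23 RL=3 RR=11

duty β = stance ticks per leg = 15
FL: stance ticks = 15; W→S at t=7 → φ=17
FR: stance ticks = 15; W→S at t=1 → φ=23
RL: stance ticks = 15; W→S at t=21 → φ=3
RR: stance ticks = 15; W→S at t=13 → φ=11


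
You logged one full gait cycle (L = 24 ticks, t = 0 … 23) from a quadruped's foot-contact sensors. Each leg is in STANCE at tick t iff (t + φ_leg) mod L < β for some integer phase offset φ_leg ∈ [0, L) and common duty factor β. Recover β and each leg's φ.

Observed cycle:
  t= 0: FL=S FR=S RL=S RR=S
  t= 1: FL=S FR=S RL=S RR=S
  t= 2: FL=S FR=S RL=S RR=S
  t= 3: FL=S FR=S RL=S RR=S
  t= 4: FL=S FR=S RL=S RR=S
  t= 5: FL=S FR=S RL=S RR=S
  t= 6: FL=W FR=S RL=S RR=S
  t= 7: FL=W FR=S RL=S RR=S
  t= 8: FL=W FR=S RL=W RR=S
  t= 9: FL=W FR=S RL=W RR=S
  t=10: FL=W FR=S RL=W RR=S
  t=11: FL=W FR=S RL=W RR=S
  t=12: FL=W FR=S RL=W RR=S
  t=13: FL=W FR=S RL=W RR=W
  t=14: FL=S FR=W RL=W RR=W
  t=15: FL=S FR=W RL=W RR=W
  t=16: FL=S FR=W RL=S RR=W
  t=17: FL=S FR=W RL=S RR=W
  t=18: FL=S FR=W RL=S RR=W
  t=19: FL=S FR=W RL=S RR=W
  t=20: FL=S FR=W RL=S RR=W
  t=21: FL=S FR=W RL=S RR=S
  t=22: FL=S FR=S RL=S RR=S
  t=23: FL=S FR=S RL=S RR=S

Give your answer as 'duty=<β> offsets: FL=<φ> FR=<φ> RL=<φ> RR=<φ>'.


duty=16 offsets: FL=10 FR=2 RL=8 RR=3

duty β = stance ticks per leg = 16
FL: stance ticks = 16; W→S at t=14 → φ=10
FR: stance ticks = 16; W→S at t=22 → φ=2
RL: stance ticks = 16; W→S at t=16 → φ=8
RR: stance ticks = 16; W→S at t=21 → φ=3


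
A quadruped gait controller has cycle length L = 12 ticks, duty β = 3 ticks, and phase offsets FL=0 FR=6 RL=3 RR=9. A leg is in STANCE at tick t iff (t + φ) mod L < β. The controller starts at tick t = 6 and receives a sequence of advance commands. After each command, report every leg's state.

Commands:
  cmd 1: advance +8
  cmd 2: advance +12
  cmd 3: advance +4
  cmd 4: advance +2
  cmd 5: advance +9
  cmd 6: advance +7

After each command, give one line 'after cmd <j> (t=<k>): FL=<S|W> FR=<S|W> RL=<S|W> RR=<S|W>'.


after cmd 1 (t=14): FL=S FR=W RL=W RR=W
after cmd 2 (t=26): FL=S FR=W RL=W RR=W
after cmd 3 (t=30): FL=W FR=S RL=W RR=W
after cmd 4 (t=32): FL=W FR=S RL=W RR=W
after cmd 5 (t=41): FL=W FR=W RL=W RR=S
after cmd 6 (t=48): FL=S FR=W RL=W RR=W

start t=6: FL=W FR=S RL=W RR=W
cmd 1: advance +8 → t=14, phase=(2,8,5,11) → FL=S FR=W RL=W RR=W
cmd 2: advance +12 → t=26, phase=(2,8,5,11) → FL=S FR=W RL=W RR=W
cmd 3: advance +4 → t=30, phase=(6,0,9,3) → FL=W FR=S RL=W RR=W
cmd 4: advance +2 → t=32, phase=(8,2,11,5) → FL=W FR=S RL=W RR=W
cmd 5: advance +9 → t=41, phase=(5,11,8,2) → FL=W FR=W RL=W RR=S
cmd 6: advance +7 → t=48, phase=(0,6,3,9) → FL=S FR=W RL=W RR=W


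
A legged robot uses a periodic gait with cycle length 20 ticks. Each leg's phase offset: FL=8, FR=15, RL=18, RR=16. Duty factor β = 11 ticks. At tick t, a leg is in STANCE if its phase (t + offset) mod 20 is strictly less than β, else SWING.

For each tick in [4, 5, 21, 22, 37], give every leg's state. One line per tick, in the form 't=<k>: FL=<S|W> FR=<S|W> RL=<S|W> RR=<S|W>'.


t=4: FL=W FR=W RL=S RR=S
t=5: FL=W FR=S RL=S RR=S
t=21: FL=S FR=W RL=W RR=W
t=22: FL=S FR=W RL=S RR=W
t=37: FL=S FR=W RL=W RR=W

t=4: phase=(12,19,2,0) vs β=11 → FL=W FR=W RL=S RR=S
t=5: phase=(13,0,3,1) vs β=11 → FL=W FR=S RL=S RR=S
t=21: phase=(9,16,19,17) vs β=11 → FL=S FR=W RL=W RR=W
t=22: phase=(10,17,0,18) vs β=11 → FL=S FR=W RL=S RR=W
t=37: phase=(5,12,15,13) vs β=11 → FL=S FR=W RL=W RR=W


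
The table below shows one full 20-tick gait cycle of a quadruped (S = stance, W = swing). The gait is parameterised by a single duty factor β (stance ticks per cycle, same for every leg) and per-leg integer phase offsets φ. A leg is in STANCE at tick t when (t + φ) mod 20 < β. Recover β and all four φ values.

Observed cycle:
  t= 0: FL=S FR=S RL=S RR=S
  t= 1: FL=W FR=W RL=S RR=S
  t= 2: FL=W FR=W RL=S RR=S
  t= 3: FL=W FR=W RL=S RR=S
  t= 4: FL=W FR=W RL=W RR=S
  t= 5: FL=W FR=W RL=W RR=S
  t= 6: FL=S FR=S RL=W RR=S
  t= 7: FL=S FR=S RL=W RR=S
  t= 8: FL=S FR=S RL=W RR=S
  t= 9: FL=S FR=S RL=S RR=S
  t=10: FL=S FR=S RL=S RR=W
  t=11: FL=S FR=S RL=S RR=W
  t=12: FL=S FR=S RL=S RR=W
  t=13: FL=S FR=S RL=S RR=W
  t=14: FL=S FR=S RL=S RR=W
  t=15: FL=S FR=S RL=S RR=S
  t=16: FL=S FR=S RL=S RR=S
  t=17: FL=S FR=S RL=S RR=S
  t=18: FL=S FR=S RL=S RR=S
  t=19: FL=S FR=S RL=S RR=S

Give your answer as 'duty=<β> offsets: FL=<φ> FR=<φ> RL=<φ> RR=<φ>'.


duty=15 offsets: FL=14 FR=14 RL=11 RR=5

duty β = stance ticks per leg = 15
FL: stance ticks = 15; W→S at t=6 → φ=14
FR: stance ticks = 15; W→S at t=6 → φ=14
RL: stance ticks = 15; W→S at t=9 → φ=11
RR: stance ticks = 15; W→S at t=15 → φ=5


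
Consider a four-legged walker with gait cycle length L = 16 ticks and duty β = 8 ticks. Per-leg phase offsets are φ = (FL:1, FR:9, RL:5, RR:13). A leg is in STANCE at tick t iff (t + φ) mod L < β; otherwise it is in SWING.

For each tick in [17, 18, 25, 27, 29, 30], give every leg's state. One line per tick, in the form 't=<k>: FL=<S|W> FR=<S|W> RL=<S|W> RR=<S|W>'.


t=17: FL=S FR=W RL=S RR=W
t=18: FL=S FR=W RL=S RR=W
t=25: FL=W FR=S RL=W RR=S
t=27: FL=W FR=S RL=S RR=W
t=29: FL=W FR=S RL=S RR=W
t=30: FL=W FR=S RL=S RR=W

t=17: phase=(2,10,6,14) vs β=8 → FL=S FR=W RL=S RR=W
t=18: phase=(3,11,7,15) vs β=8 → FL=S FR=W RL=S RR=W
t=25: phase=(10,2,14,6) vs β=8 → FL=W FR=S RL=W RR=S
t=27: phase=(12,4,0,8) vs β=8 → FL=W FR=S RL=S RR=W
t=29: phase=(14,6,2,10) vs β=8 → FL=W FR=S RL=S RR=W
t=30: phase=(15,7,3,11) vs β=8 → FL=W FR=S RL=S RR=W


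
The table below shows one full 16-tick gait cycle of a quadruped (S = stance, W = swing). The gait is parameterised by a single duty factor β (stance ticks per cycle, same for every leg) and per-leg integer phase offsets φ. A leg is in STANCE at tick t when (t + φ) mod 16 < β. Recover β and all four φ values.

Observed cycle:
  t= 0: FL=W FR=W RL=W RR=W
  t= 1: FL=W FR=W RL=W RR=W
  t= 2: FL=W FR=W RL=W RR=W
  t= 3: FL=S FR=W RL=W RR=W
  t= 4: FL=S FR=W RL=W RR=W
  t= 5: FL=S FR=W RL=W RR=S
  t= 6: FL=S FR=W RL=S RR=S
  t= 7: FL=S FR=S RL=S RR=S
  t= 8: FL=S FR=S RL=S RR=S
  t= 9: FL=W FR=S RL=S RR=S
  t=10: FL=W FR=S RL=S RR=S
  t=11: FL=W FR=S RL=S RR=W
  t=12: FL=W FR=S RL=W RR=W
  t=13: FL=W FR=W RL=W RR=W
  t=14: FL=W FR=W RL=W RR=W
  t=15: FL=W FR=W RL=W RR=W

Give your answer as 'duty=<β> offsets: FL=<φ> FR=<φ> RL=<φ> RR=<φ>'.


duty=6 offsets: FL=13 FR=9 RL=10 RR=11

duty β = stance ticks per leg = 6
FL: stance ticks = 6; W→S at t=3 → φ=13
FR: stance ticks = 6; W→S at t=7 → φ=9
RL: stance ticks = 6; W→S at t=6 → φ=10
RR: stance ticks = 6; W→S at t=5 → φ=11


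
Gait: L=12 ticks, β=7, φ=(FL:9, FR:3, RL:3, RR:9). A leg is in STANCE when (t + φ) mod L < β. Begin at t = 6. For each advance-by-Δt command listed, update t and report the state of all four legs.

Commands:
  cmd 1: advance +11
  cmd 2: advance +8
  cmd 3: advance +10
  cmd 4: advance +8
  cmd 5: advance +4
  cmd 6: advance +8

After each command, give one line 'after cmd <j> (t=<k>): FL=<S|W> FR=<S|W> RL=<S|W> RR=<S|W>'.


start t=6: FL=S FR=W RL=W RR=S
cmd 1: advance +11 → t=17, phase=(2,8,8,2) → FL=S FR=W RL=W RR=S
cmd 2: advance +8 → t=25, phase=(10,4,4,10) → FL=W FR=S RL=S RR=W
cmd 3: advance +10 → t=35, phase=(8,2,2,8) → FL=W FR=S RL=S RR=W
cmd 4: advance +8 → t=43, phase=(4,10,10,4) → FL=S FR=W RL=W RR=S
cmd 5: advance +4 → t=47, phase=(8,2,2,8) → FL=W FR=S RL=S RR=W
cmd 6: advance +8 → t=55, phase=(4,10,10,4) → FL=S FR=W RL=W RR=S

after cmd 1 (t=17): FL=S FR=W RL=W RR=S
after cmd 2 (t=25): FL=W FR=S RL=S RR=W
after cmd 3 (t=35): FL=W FR=S RL=S RR=W
after cmd 4 (t=43): FL=S FR=W RL=W RR=S
after cmd 5 (t=47): FL=W FR=S RL=S RR=W
after cmd 6 (t=55): FL=S FR=W RL=W RR=S


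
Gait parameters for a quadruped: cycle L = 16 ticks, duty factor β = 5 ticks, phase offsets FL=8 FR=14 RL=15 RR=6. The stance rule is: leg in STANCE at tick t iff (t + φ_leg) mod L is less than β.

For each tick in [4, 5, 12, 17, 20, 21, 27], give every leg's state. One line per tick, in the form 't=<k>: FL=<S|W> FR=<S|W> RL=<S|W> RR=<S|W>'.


t=4: FL=W FR=S RL=S RR=W
t=5: FL=W FR=S RL=S RR=W
t=12: FL=S FR=W RL=W RR=S
t=17: FL=W FR=W RL=S RR=W
t=20: FL=W FR=S RL=S RR=W
t=21: FL=W FR=S RL=S RR=W
t=27: FL=S FR=W RL=W RR=S

t=4: phase=(12,2,3,10) vs β=5 → FL=W FR=S RL=S RR=W
t=5: phase=(13,3,4,11) vs β=5 → FL=W FR=S RL=S RR=W
t=12: phase=(4,10,11,2) vs β=5 → FL=S FR=W RL=W RR=S
t=17: phase=(9,15,0,7) vs β=5 → FL=W FR=W RL=S RR=W
t=20: phase=(12,2,3,10) vs β=5 → FL=W FR=S RL=S RR=W
t=21: phase=(13,3,4,11) vs β=5 → FL=W FR=S RL=S RR=W
t=27: phase=(3,9,10,1) vs β=5 → FL=S FR=W RL=W RR=S


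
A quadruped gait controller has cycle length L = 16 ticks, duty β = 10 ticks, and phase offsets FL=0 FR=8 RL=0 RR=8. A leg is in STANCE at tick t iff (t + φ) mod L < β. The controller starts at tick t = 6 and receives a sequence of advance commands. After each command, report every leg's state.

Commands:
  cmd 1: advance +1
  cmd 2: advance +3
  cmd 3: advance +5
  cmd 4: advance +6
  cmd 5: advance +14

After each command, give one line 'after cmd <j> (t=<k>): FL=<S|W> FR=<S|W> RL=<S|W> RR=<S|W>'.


after cmd 1 (t=7): FL=S FR=W RL=S RR=W
after cmd 2 (t=10): FL=W FR=S RL=W RR=S
after cmd 3 (t=15): FL=W FR=S RL=W RR=S
after cmd 4 (t=21): FL=S FR=W RL=S RR=W
after cmd 5 (t=35): FL=S FR=W RL=S RR=W

start t=6: FL=S FR=W RL=S RR=W
cmd 1: advance +1 → t=7, phase=(7,15,7,15) → FL=S FR=W RL=S RR=W
cmd 2: advance +3 → t=10, phase=(10,2,10,2) → FL=W FR=S RL=W RR=S
cmd 3: advance +5 → t=15, phase=(15,7,15,7) → FL=W FR=S RL=W RR=S
cmd 4: advance +6 → t=21, phase=(5,13,5,13) → FL=S FR=W RL=S RR=W
cmd 5: advance +14 → t=35, phase=(3,11,3,11) → FL=S FR=W RL=S RR=W


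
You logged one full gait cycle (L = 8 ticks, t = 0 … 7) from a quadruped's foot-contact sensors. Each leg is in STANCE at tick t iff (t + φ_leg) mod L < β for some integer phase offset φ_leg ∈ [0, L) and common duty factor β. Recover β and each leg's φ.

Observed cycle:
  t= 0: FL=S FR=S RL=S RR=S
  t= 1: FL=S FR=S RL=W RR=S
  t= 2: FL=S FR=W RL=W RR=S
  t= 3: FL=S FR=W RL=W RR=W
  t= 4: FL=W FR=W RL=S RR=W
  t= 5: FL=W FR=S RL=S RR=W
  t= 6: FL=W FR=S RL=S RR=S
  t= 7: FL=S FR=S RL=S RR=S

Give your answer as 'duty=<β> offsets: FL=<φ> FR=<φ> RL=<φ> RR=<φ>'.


duty=5 offsets: FL=1 FR=3 RL=4 RR=2

duty β = stance ticks per leg = 5
FL: stance ticks = 5; W→S at t=7 → φ=1
FR: stance ticks = 5; W→S at t=5 → φ=3
RL: stance ticks = 5; W→S at t=4 → φ=4
RR: stance ticks = 5; W→S at t=6 → φ=2


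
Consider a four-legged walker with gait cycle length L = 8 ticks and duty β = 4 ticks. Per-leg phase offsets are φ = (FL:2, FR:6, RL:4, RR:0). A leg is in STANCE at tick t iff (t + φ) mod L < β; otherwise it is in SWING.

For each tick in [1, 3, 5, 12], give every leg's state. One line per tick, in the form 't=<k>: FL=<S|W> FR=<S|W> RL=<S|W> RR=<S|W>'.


t=1: phase=(3,7,5,1) vs β=4 → FL=S FR=W RL=W RR=S
t=3: phase=(5,1,7,3) vs β=4 → FL=W FR=S RL=W RR=S
t=5: phase=(7,3,1,5) vs β=4 → FL=W FR=S RL=S RR=W
t=12: phase=(6,2,0,4) vs β=4 → FL=W FR=S RL=S RR=W

t=1: FL=S FR=W RL=W RR=S
t=3: FL=W FR=S RL=W RR=S
t=5: FL=W FR=S RL=S RR=W
t=12: FL=W FR=S RL=S RR=W


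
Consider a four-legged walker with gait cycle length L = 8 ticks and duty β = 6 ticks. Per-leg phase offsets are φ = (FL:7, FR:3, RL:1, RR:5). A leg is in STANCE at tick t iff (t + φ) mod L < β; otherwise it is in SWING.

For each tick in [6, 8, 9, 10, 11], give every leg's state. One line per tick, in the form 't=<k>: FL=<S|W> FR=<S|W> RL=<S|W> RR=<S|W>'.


t=6: FL=S FR=S RL=W RR=S
t=8: FL=W FR=S RL=S RR=S
t=9: FL=S FR=S RL=S RR=W
t=10: FL=S FR=S RL=S RR=W
t=11: FL=S FR=W RL=S RR=S

t=6: phase=(5,1,7,3) vs β=6 → FL=S FR=S RL=W RR=S
t=8: phase=(7,3,1,5) vs β=6 → FL=W FR=S RL=S RR=S
t=9: phase=(0,4,2,6) vs β=6 → FL=S FR=S RL=S RR=W
t=10: phase=(1,5,3,7) vs β=6 → FL=S FR=S RL=S RR=W
t=11: phase=(2,6,4,0) vs β=6 → FL=S FR=W RL=S RR=S


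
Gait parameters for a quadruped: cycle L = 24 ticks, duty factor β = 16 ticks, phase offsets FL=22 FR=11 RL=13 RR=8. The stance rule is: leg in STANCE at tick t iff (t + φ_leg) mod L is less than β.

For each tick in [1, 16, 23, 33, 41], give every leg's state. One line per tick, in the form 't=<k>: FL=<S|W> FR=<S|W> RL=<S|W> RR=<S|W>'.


t=1: phase=(23,12,14,9) vs β=16 → FL=W FR=S RL=S RR=S
t=16: phase=(14,3,5,0) vs β=16 → FL=S FR=S RL=S RR=S
t=23: phase=(21,10,12,7) vs β=16 → FL=W FR=S RL=S RR=S
t=33: phase=(7,20,22,17) vs β=16 → FL=S FR=W RL=W RR=W
t=41: phase=(15,4,6,1) vs β=16 → FL=S FR=S RL=S RR=S

t=1: FL=W FR=S RL=S RR=S
t=16: FL=S FR=S RL=S RR=S
t=23: FL=W FR=S RL=S RR=S
t=33: FL=S FR=W RL=W RR=W
t=41: FL=S FR=S RL=S RR=S


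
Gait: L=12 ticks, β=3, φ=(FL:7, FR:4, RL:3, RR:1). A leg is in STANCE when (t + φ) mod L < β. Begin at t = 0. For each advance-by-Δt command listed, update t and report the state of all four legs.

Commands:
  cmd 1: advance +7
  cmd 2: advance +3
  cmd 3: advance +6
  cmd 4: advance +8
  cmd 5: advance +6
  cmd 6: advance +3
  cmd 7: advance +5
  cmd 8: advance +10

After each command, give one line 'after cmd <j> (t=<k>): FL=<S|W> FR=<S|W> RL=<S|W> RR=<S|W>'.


start t=0: FL=W FR=W RL=W RR=S
cmd 1: advance +7 → t=7, phase=(2,11,10,8) → FL=S FR=W RL=W RR=W
cmd 2: advance +3 → t=10, phase=(5,2,1,11) → FL=W FR=S RL=S RR=W
cmd 3: advance +6 → t=16, phase=(11,8,7,5) → FL=W FR=W RL=W RR=W
cmd 4: advance +8 → t=24, phase=(7,4,3,1) → FL=W FR=W RL=W RR=S
cmd 5: advance +6 → t=30, phase=(1,10,9,7) → FL=S FR=W RL=W RR=W
cmd 6: advance +3 → t=33, phase=(4,1,0,10) → FL=W FR=S RL=S RR=W
cmd 7: advance +5 → t=38, phase=(9,6,5,3) → FL=W FR=W RL=W RR=W
cmd 8: advance +10 → t=48, phase=(7,4,3,1) → FL=W FR=W RL=W RR=S

after cmd 1 (t=7): FL=S FR=W RL=W RR=W
after cmd 2 (t=10): FL=W FR=S RL=S RR=W
after cmd 3 (t=16): FL=W FR=W RL=W RR=W
after cmd 4 (t=24): FL=W FR=W RL=W RR=S
after cmd 5 (t=30): FL=S FR=W RL=W RR=W
after cmd 6 (t=33): FL=W FR=S RL=S RR=W
after cmd 7 (t=38): FL=W FR=W RL=W RR=W
after cmd 8 (t=48): FL=W FR=W RL=W RR=S


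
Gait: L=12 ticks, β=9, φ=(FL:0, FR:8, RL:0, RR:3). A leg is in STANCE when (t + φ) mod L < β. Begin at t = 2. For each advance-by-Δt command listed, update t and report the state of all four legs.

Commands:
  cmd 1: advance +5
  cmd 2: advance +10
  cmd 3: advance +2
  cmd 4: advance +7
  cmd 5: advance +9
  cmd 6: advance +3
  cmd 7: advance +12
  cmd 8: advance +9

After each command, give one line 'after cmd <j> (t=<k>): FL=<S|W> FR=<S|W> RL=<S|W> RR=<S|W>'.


after cmd 1 (t=7): FL=S FR=S RL=S RR=W
after cmd 2 (t=17): FL=S FR=S RL=S RR=S
after cmd 3 (t=19): FL=S FR=S RL=S RR=W
after cmd 4 (t=26): FL=S FR=W RL=S RR=S
after cmd 5 (t=35): FL=W FR=S RL=W RR=S
after cmd 6 (t=38): FL=S FR=W RL=S RR=S
after cmd 7 (t=50): FL=S FR=W RL=S RR=S
after cmd 8 (t=59): FL=W FR=S RL=W RR=S

start t=2: FL=S FR=W RL=S RR=S
cmd 1: advance +5 → t=7, phase=(7,3,7,10) → FL=S FR=S RL=S RR=W
cmd 2: advance +10 → t=17, phase=(5,1,5,8) → FL=S FR=S RL=S RR=S
cmd 3: advance +2 → t=19, phase=(7,3,7,10) → FL=S FR=S RL=S RR=W
cmd 4: advance +7 → t=26, phase=(2,10,2,5) → FL=S FR=W RL=S RR=S
cmd 5: advance +9 → t=35, phase=(11,7,11,2) → FL=W FR=S RL=W RR=S
cmd 6: advance +3 → t=38, phase=(2,10,2,5) → FL=S FR=W RL=S RR=S
cmd 7: advance +12 → t=50, phase=(2,10,2,5) → FL=S FR=W RL=S RR=S
cmd 8: advance +9 → t=59, phase=(11,7,11,2) → FL=W FR=S RL=W RR=S


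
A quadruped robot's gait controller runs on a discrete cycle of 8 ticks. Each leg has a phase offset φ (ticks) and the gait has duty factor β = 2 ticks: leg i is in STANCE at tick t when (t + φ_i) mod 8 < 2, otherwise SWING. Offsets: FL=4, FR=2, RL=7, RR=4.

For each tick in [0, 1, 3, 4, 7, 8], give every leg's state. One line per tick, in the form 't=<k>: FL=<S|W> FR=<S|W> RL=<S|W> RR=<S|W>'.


t=0: FL=W FR=W RL=W RR=W
t=1: FL=W FR=W RL=S RR=W
t=3: FL=W FR=W RL=W RR=W
t=4: FL=S FR=W RL=W RR=S
t=7: FL=W FR=S RL=W RR=W
t=8: FL=W FR=W RL=W RR=W

t=0: phase=(4,2,7,4) vs β=2 → FL=W FR=W RL=W RR=W
t=1: phase=(5,3,0,5) vs β=2 → FL=W FR=W RL=S RR=W
t=3: phase=(7,5,2,7) vs β=2 → FL=W FR=W RL=W RR=W
t=4: phase=(0,6,3,0) vs β=2 → FL=S FR=W RL=W RR=S
t=7: phase=(3,1,6,3) vs β=2 → FL=W FR=S RL=W RR=W
t=8: phase=(4,2,7,4) vs β=2 → FL=W FR=W RL=W RR=W


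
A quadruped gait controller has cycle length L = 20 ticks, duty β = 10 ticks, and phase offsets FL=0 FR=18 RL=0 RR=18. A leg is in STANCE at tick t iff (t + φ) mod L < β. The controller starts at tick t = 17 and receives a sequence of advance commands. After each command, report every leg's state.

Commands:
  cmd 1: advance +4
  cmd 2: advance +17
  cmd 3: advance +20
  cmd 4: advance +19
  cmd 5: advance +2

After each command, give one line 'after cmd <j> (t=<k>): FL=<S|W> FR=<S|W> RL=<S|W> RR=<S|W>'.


start t=17: FL=W FR=W RL=W RR=W
cmd 1: advance +4 → t=21, phase=(1,19,1,19) → FL=S FR=W RL=S RR=W
cmd 2: advance +17 → t=38, phase=(18,16,18,16) → FL=W FR=W RL=W RR=W
cmd 3: advance +20 → t=58, phase=(18,16,18,16) → FL=W FR=W RL=W RR=W
cmd 4: advance +19 → t=77, phase=(17,15,17,15) → FL=W FR=W RL=W RR=W
cmd 5: advance +2 → t=79, phase=(19,17,19,17) → FL=W FR=W RL=W RR=W

after cmd 1 (t=21): FL=S FR=W RL=S RR=W
after cmd 2 (t=38): FL=W FR=W RL=W RR=W
after cmd 3 (t=58): FL=W FR=W RL=W RR=W
after cmd 4 (t=77): FL=W FR=W RL=W RR=W
after cmd 5 (t=79): FL=W FR=W RL=W RR=W


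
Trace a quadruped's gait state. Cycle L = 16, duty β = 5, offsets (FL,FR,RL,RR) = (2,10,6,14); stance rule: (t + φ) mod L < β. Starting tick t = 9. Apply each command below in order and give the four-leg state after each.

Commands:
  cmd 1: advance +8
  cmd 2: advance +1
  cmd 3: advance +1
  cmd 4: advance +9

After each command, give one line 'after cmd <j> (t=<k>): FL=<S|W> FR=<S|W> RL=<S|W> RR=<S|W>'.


after cmd 1 (t=17): FL=S FR=W RL=W RR=W
after cmd 2 (t=18): FL=S FR=W RL=W RR=S
after cmd 3 (t=19): FL=W FR=W RL=W RR=S
after cmd 4 (t=28): FL=W FR=W RL=S RR=W

start t=9: FL=W FR=S RL=W RR=W
cmd 1: advance +8 → t=17, phase=(3,11,7,15) → FL=S FR=W RL=W RR=W
cmd 2: advance +1 → t=18, phase=(4,12,8,0) → FL=S FR=W RL=W RR=S
cmd 3: advance +1 → t=19, phase=(5,13,9,1) → FL=W FR=W RL=W RR=S
cmd 4: advance +9 → t=28, phase=(14,6,2,10) → FL=W FR=W RL=S RR=W


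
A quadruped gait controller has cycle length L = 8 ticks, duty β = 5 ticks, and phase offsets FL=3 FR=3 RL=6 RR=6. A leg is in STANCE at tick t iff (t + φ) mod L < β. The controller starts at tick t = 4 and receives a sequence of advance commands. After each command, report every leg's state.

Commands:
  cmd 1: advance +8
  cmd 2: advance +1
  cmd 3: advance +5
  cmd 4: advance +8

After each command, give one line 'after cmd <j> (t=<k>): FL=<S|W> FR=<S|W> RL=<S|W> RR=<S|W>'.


start t=4: FL=W FR=W RL=S RR=S
cmd 1: advance +8 → t=12, phase=(7,7,2,2) → FL=W FR=W RL=S RR=S
cmd 2: advance +1 → t=13, phase=(0,0,3,3) → FL=S FR=S RL=S RR=S
cmd 3: advance +5 → t=18, phase=(5,5,0,0) → FL=W FR=W RL=S RR=S
cmd 4: advance +8 → t=26, phase=(5,5,0,0) → FL=W FR=W RL=S RR=S

after cmd 1 (t=12): FL=W FR=W RL=S RR=S
after cmd 2 (t=13): FL=S FR=S RL=S RR=S
after cmd 3 (t=18): FL=W FR=W RL=S RR=S
after cmd 4 (t=26): FL=W FR=W RL=S RR=S


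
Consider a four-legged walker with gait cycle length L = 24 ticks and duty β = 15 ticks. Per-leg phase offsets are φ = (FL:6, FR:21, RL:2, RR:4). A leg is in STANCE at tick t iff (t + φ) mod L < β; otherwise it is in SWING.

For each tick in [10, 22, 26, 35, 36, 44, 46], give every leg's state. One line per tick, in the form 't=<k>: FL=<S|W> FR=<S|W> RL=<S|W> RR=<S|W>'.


t=10: phase=(16,7,12,14) vs β=15 → FL=W FR=S RL=S RR=S
t=22: phase=(4,19,0,2) vs β=15 → FL=S FR=W RL=S RR=S
t=26: phase=(8,23,4,6) vs β=15 → FL=S FR=W RL=S RR=S
t=35: phase=(17,8,13,15) vs β=15 → FL=W FR=S RL=S RR=W
t=36: phase=(18,9,14,16) vs β=15 → FL=W FR=S RL=S RR=W
t=44: phase=(2,17,22,0) vs β=15 → FL=S FR=W RL=W RR=S
t=46: phase=(4,19,0,2) vs β=15 → FL=S FR=W RL=S RR=S

t=10: FL=W FR=S RL=S RR=S
t=22: FL=S FR=W RL=S RR=S
t=26: FL=S FR=W RL=S RR=S
t=35: FL=W FR=S RL=S RR=W
t=36: FL=W FR=S RL=S RR=W
t=44: FL=S FR=W RL=W RR=S
t=46: FL=S FR=W RL=S RR=S


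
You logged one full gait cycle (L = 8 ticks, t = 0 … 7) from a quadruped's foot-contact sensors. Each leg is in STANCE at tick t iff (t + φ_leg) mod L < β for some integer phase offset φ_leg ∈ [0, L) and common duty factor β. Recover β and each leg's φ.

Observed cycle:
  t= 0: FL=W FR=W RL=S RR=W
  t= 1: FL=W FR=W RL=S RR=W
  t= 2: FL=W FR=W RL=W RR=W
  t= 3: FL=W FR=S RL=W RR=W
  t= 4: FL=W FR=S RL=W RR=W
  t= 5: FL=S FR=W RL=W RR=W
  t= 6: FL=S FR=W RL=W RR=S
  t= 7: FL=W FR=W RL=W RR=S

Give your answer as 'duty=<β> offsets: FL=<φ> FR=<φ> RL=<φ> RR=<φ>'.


duty β = stance ticks per leg = 2
FL: stance ticks = 2; W→S at t=5 → φ=3
FR: stance ticks = 2; W→S at t=3 → φ=5
RL: stance ticks = 2; W→S at t=0 → φ=0
RR: stance ticks = 2; W→S at t=6 → φ=2

duty=2 offsets: FL=3 FR=5 RL=0 RR=2


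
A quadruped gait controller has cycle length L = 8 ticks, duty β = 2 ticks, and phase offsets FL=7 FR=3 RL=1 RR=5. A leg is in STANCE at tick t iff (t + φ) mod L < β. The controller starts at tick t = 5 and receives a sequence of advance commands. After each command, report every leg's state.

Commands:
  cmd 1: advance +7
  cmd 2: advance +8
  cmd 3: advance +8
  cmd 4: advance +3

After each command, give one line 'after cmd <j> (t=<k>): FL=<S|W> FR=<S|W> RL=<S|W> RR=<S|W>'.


after cmd 1 (t=12): FL=W FR=W RL=W RR=S
after cmd 2 (t=20): FL=W FR=W RL=W RR=S
after cmd 3 (t=28): FL=W FR=W RL=W RR=S
after cmd 4 (t=31): FL=W FR=W RL=S RR=W

start t=5: FL=W FR=S RL=W RR=W
cmd 1: advance +7 → t=12, phase=(3,7,5,1) → FL=W FR=W RL=W RR=S
cmd 2: advance +8 → t=20, phase=(3,7,5,1) → FL=W FR=W RL=W RR=S
cmd 3: advance +8 → t=28, phase=(3,7,5,1) → FL=W FR=W RL=W RR=S
cmd 4: advance +3 → t=31, phase=(6,2,0,4) → FL=W FR=W RL=S RR=W


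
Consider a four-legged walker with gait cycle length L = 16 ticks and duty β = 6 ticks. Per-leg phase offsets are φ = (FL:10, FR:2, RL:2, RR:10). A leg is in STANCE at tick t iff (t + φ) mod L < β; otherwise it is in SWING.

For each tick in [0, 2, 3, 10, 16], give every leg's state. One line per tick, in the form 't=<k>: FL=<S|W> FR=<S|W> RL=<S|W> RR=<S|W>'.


t=0: FL=W FR=S RL=S RR=W
t=2: FL=W FR=S RL=S RR=W
t=3: FL=W FR=S RL=S RR=W
t=10: FL=S FR=W RL=W RR=S
t=16: FL=W FR=S RL=S RR=W

t=0: phase=(10,2,2,10) vs β=6 → FL=W FR=S RL=S RR=W
t=2: phase=(12,4,4,12) vs β=6 → FL=W FR=S RL=S RR=W
t=3: phase=(13,5,5,13) vs β=6 → FL=W FR=S RL=S RR=W
t=10: phase=(4,12,12,4) vs β=6 → FL=S FR=W RL=W RR=S
t=16: phase=(10,2,2,10) vs β=6 → FL=W FR=S RL=S RR=W


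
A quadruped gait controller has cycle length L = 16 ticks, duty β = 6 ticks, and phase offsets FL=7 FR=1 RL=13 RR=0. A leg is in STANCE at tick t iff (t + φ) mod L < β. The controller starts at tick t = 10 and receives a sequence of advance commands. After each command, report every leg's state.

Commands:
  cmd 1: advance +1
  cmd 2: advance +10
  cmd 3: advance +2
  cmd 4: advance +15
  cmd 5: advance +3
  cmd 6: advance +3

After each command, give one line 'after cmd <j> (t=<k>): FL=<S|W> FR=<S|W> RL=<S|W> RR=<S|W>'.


after cmd 1 (t=11): FL=S FR=W RL=W RR=W
after cmd 2 (t=21): FL=W FR=W RL=S RR=S
after cmd 3 (t=23): FL=W FR=W RL=S RR=W
after cmd 4 (t=38): FL=W FR=W RL=S RR=W
after cmd 5 (t=41): FL=S FR=W RL=W RR=W
after cmd 6 (t=44): FL=S FR=W RL=W RR=W

start t=10: FL=S FR=W RL=W RR=W
cmd 1: advance +1 → t=11, phase=(2,12,8,11) → FL=S FR=W RL=W RR=W
cmd 2: advance +10 → t=21, phase=(12,6,2,5) → FL=W FR=W RL=S RR=S
cmd 3: advance +2 → t=23, phase=(14,8,4,7) → FL=W FR=W RL=S RR=W
cmd 4: advance +15 → t=38, phase=(13,7,3,6) → FL=W FR=W RL=S RR=W
cmd 5: advance +3 → t=41, phase=(0,10,6,9) → FL=S FR=W RL=W RR=W
cmd 6: advance +3 → t=44, phase=(3,13,9,12) → FL=S FR=W RL=W RR=W


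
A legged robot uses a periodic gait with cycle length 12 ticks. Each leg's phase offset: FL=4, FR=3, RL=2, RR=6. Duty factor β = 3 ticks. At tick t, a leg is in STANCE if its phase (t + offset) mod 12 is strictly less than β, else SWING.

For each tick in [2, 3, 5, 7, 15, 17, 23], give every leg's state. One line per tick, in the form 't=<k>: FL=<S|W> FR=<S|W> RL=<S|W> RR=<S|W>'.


t=2: phase=(6,5,4,8) vs β=3 → FL=W FR=W RL=W RR=W
t=3: phase=(7,6,5,9) vs β=3 → FL=W FR=W RL=W RR=W
t=5: phase=(9,8,7,11) vs β=3 → FL=W FR=W RL=W RR=W
t=7: phase=(11,10,9,1) vs β=3 → FL=W FR=W RL=W RR=S
t=15: phase=(7,6,5,9) vs β=3 → FL=W FR=W RL=W RR=W
t=17: phase=(9,8,7,11) vs β=3 → FL=W FR=W RL=W RR=W
t=23: phase=(3,2,1,5) vs β=3 → FL=W FR=S RL=S RR=W

t=2: FL=W FR=W RL=W RR=W
t=3: FL=W FR=W RL=W RR=W
t=5: FL=W FR=W RL=W RR=W
t=7: FL=W FR=W RL=W RR=S
t=15: FL=W FR=W RL=W RR=W
t=17: FL=W FR=W RL=W RR=W
t=23: FL=W FR=S RL=S RR=W


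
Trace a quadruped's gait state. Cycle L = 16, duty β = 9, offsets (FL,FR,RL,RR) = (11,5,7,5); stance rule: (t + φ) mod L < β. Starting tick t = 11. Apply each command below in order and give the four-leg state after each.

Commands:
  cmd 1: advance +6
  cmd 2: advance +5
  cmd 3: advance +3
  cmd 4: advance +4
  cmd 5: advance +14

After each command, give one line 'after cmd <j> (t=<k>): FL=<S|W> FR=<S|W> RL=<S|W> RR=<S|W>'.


after cmd 1 (t=17): FL=W FR=S RL=S RR=S
after cmd 2 (t=22): FL=S FR=W RL=W RR=W
after cmd 3 (t=25): FL=S FR=W RL=S RR=W
after cmd 4 (t=29): FL=S FR=S RL=S RR=S
after cmd 5 (t=43): FL=S FR=S RL=S RR=S

start t=11: FL=S FR=S RL=S RR=S
cmd 1: advance +6 → t=17, phase=(12,6,8,6) → FL=W FR=S RL=S RR=S
cmd 2: advance +5 → t=22, phase=(1,11,13,11) → FL=S FR=W RL=W RR=W
cmd 3: advance +3 → t=25, phase=(4,14,0,14) → FL=S FR=W RL=S RR=W
cmd 4: advance +4 → t=29, phase=(8,2,4,2) → FL=S FR=S RL=S RR=S
cmd 5: advance +14 → t=43, phase=(6,0,2,0) → FL=S FR=S RL=S RR=S
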